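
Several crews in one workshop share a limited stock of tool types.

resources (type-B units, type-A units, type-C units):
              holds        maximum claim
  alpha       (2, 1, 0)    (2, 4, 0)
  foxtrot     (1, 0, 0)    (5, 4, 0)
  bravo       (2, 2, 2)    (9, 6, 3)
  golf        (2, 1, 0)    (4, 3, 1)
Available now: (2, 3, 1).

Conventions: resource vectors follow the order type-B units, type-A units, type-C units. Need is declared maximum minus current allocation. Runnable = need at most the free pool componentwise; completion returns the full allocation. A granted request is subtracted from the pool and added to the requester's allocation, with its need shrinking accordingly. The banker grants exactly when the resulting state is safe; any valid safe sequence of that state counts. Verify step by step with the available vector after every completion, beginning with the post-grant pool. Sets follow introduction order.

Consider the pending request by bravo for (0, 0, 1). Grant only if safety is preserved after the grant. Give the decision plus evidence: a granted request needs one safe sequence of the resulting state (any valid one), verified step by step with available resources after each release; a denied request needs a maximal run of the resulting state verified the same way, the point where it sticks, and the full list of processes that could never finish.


DENY. Granting would leave the state unsafe.
Key observation: after alpha, foxtrot the pool peaks at (5, 4, 0), and each blocked process is short somewhere: bravo on type-B units; golf on type-C units.
After a pretend grant, a maximal execution: alpha, foxtrot — then nothing else fits. Step-by-step check:
  pool = (2, 3, 0)
  alpha: need (0, 3, 0) fits (2, 3, 0); releases (2, 1, 0), pool now (4, 4, 0)
  foxtrot: need (4, 4, 0) fits (4, 4, 0); releases (1, 0, 0), pool now (5, 4, 0)
  bravo still needs (7, 4, 0) but only (5, 4, 0) is free — short on type-B units
  golf still needs (2, 2, 1) but only (5, 4, 0) is free — short on type-C units
Had the request been granted, bravo and golf could never finish.


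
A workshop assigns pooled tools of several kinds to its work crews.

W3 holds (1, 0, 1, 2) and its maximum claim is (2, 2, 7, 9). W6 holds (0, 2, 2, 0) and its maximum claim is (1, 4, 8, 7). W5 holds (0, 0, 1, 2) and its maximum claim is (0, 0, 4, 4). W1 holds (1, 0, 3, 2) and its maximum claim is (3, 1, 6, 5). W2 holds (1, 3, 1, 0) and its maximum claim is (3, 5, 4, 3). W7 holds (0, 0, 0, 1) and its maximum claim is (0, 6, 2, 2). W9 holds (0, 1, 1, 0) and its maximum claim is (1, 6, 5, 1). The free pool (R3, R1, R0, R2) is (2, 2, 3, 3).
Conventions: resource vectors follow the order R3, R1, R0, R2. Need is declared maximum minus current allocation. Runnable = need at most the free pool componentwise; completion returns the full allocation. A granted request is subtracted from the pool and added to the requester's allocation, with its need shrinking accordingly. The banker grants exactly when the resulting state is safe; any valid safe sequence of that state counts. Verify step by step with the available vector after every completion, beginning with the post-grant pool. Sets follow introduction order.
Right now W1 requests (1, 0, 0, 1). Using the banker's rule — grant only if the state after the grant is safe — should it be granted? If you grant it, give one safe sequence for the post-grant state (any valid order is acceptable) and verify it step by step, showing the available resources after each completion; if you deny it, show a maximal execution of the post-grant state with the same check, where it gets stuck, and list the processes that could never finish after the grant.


GRANT — the state after the grant stays safe, e.g. via W5, W1, W2, W6, W7, W3, W9.
Key observation: post-grant, (1, 2, 3, 2) remains, and an order beginning with W5 completes everyone.
Verifying the post-grant state step by step:
  pool = (1, 2, 3, 2)
  W5: need (0, 0, 3, 2) fits (1, 2, 3, 2); releases (0, 0, 1, 2), pool now (1, 2, 4, 4)
  W1: need (1, 1, 3, 2) fits (1, 2, 4, 4); releases (2, 0, 3, 3), pool now (3, 2, 7, 7)
  W2: need (2, 2, 3, 3) fits (3, 2, 7, 7); releases (1, 3, 1, 0), pool now (4, 5, 8, 7)
  W6: need (1, 2, 6, 7) fits (4, 5, 8, 7); releases (0, 2, 2, 0), pool now (4, 7, 10, 7)
  W7: need (0, 6, 2, 1) fits (4, 7, 10, 7); releases (0, 0, 0, 1), pool now (4, 7, 10, 8)
  W3: need (1, 2, 6, 7) fits (4, 7, 10, 8); releases (1, 0, 1, 2), pool now (5, 7, 11, 10)
  W9: need (1, 5, 4, 1) fits (5, 7, 11, 10); releases (0, 1, 1, 0), pool now (5, 8, 12, 10)


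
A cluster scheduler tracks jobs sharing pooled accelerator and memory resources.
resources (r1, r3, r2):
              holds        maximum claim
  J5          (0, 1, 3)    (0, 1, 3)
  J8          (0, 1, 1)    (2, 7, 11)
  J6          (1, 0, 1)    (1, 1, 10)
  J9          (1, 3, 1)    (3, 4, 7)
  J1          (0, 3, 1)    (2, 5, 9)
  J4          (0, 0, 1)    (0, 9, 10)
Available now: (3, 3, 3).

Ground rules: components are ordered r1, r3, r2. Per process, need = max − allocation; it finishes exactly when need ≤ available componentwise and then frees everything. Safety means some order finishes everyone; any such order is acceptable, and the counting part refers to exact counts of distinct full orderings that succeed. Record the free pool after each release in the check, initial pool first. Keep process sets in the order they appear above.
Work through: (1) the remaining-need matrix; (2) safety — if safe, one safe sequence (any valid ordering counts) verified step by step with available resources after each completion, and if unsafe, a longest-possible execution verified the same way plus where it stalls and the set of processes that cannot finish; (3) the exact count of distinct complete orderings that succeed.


(1) Outstanding need per process (order r1, r3, r2):
  J5: (0, 0, 0)
  J8: (2, 6, 10)
  J6: (0, 1, 9)
  J9: (2, 1, 6)
  J1: (2, 2, 8)
  J4: (0, 9, 9)
(2) The state is UNSAFE.
Key observation: r2 is the bottleneck — with J5, J9 done the pool holds (4, 7, 7), short of every remaining need.
A maximal execution: J5, J9 — then nothing else fits. Check, step by step:
  pool = (3, 3, 3)
  run J5 (needs (0, 0, 0), free (3, 3, 3)); after release of (0, 1, 3) the pool is (3, 4, 6)
  run J9 (needs (2, 1, 6), free (3, 4, 6)); after release of (1, 3, 1) the pool is (4, 7, 7)
  blocked: J8 wants (2, 6, 10), pool (4, 7, 7) — not enough r2
  blocked: J6 wants (0, 1, 9), pool (4, 7, 7) — not enough r2
  blocked: J1 wants (2, 2, 8), pool (4, 7, 7) — not enough r2
  blocked: J4 wants (0, 9, 9), pool (4, 7, 7) — not enough r3 and r2
Processes that can never finish: J8, J6, J1 and J4.
(3) Exactly 0 of the possible complete orderings are safe sequences.


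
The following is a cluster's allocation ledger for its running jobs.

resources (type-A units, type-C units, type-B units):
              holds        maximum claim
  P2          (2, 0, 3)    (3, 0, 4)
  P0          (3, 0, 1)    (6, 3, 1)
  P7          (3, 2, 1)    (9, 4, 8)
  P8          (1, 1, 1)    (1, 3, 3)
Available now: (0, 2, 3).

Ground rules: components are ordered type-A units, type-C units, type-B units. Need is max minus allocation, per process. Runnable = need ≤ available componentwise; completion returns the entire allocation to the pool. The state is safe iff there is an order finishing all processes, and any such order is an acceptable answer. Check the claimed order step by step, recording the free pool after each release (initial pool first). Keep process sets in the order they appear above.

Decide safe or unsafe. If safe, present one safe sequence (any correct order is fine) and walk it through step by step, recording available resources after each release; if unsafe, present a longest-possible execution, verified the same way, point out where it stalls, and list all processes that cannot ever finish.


SAFE — a valid safe sequence is P8, P2, P0, P7.
Key observation: reading the order forward, P8 is the first process whose need (0, 2, 2) meets the free pool (0, 2, 3) exactly on a resource it requests.
Step-by-step check:
  pool = (0, 2, 3)
  P8: need (0, 2, 2) fits (0, 2, 3); releases (1, 1, 1), pool now (1, 3, 4)
  P2: need (1, 0, 1) fits (1, 3, 4); releases (2, 0, 3), pool now (3, 3, 7)
  P0: need (3, 3, 0) fits (3, 3, 7); releases (3, 0, 1), pool now (6, 3, 8)
  P7: need (6, 2, 7) fits (6, 3, 8); releases (3, 2, 1), pool now (9, 5, 9)


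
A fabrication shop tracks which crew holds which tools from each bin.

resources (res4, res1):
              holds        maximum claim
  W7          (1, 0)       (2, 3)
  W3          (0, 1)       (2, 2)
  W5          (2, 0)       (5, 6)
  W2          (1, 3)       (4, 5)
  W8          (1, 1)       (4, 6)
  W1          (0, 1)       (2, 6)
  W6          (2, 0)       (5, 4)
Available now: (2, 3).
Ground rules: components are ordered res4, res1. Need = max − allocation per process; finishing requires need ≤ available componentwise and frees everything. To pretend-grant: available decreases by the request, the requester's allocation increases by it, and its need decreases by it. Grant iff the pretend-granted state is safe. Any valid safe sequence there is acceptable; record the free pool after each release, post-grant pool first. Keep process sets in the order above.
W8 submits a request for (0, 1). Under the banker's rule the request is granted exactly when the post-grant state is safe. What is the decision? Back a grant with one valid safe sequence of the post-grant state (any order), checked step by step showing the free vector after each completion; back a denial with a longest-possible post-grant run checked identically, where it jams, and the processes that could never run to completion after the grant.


GRANT. The post-grant state is safe; one safe sequence: W3, W7, W2, W6, W1, W5, W8.
Key observation: (2, 2) free after granting still covers W3 first, and each release covers the next.
Step-by-step check of the post-grant state:
  pool = (2, 2)
  run W3 (needs (2, 1), free (2, 2)); after release of (0, 1) the pool is (2, 3)
  run W7 (needs (1, 3), free (2, 3)); after release of (1, 0) the pool is (3, 3)
  run W2 (needs (3, 2), free (3, 3)); after release of (1, 3) the pool is (4, 6)
  run W6 (needs (3, 4), free (4, 6)); after release of (2, 0) the pool is (6, 6)
  run W1 (needs (2, 5), free (6, 6)); after release of (0, 1) the pool is (6, 7)
  run W5 (needs (3, 6), free (6, 7)); after release of (2, 0) the pool is (8, 7)
  run W8 (needs (3, 4), free (8, 7)); after release of (1, 2) the pool is (9, 9)


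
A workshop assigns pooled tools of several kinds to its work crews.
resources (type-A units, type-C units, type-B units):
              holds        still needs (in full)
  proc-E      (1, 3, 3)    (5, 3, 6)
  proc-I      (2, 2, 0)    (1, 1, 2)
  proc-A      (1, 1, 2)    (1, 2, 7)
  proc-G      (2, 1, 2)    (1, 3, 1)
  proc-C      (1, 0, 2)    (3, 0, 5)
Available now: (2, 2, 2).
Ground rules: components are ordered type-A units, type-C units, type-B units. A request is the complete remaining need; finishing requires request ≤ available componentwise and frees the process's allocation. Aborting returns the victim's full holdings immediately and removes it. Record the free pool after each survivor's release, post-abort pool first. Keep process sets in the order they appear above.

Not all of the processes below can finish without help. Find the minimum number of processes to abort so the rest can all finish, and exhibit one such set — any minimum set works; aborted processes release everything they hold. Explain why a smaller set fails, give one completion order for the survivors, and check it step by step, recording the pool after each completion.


Minimum abort set: proc-A.
Key observation: before aborting proc-A, proc-E was permanently blocked — no order could ever run it; afterwards it completes at step 2.
Why nothing smaller works: aborting no one leaves the state deadlocked as given.
Survivors finish in the order: proc-G, proc-E, proc-C, proc-I. Walking it through (pool after the aborts first):
  pool = (3, 3, 4)
  proc-G needs (1, 3, 1) <= (3, 3, 4) -> finishes; pool += (2, 1, 2) = (5, 4, 6)
  proc-E needs (5, 3, 6) <= (5, 4, 6) -> finishes; pool += (1, 3, 3) = (6, 7, 9)
  proc-C needs (3, 0, 5) <= (6, 7, 9) -> finishes; pool += (1, 0, 2) = (7, 7, 11)
  proc-I needs (1, 1, 2) <= (7, 7, 11) -> finishes; pool += (2, 2, 0) = (9, 9, 11)


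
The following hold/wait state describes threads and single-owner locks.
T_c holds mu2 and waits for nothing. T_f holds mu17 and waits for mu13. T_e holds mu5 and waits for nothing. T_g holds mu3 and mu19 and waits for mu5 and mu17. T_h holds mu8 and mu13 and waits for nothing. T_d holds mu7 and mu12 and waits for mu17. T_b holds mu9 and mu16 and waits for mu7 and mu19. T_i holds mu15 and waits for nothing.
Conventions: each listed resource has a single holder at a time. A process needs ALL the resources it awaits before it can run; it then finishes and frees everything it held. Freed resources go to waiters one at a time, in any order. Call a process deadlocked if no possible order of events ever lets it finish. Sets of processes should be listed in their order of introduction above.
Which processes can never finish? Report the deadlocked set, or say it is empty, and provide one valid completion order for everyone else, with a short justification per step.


The deadlocked set is empty.
Key observation: although several processes wait, no cycle exists — each chain bottoms out at a free runner.
A valid finishing order for the others: T_h, T_f, T_c, T_d, T_e, T_g, T_i, T_b.
Verifying each step:
  run T_h (it waits on nothing); releases mu8 and mu13
  T_f waits on mu13 — all released -> runs and releases mu17
  run T_c (it waits on nothing); releases mu2
  T_d waits on mu17 — all released -> runs and releases mu7 and mu12
  run T_e (it waits on nothing); releases mu5
  T_g waits on mu5 and mu17 — all released -> runs and releases mu3 and mu19
  run T_i (it waits on nothing); releases mu15
  T_b waits on mu7 and mu19 — all released -> runs and releases mu9 and mu16


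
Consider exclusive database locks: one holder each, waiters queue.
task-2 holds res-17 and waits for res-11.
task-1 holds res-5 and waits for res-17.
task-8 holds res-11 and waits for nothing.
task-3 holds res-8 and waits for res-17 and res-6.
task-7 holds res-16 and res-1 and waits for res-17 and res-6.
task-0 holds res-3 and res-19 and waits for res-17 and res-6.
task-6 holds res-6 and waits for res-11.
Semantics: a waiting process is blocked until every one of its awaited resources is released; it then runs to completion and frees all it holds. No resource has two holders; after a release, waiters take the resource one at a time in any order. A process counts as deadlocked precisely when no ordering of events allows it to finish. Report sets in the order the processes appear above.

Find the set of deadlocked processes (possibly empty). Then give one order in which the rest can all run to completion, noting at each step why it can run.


Nothing here is deadlocked.
Key observation: no waiting chain loops back on itself — every chain ends at a process that waits on nothing, so everyone eventually runs.
A valid finishing order for the others: task-8, task-6, task-2, task-3, task-7, task-1, task-0.
Walking it through:
  task-8: no waits; runs immediately, freeing res-11
  run task-6 (all its waits — res-11 — are resolved); releases res-6
  run task-2 (all its waits — res-11 — are resolved); releases res-17
  run task-3 (all its waits — res-17 and res-6 — are resolved); releases res-8
  run task-7 (all its waits — res-17 and res-6 — are resolved); releases res-16 and res-1
  run task-1 (all its waits — res-17 — are resolved); releases res-5
  run task-0 (all its waits — res-17 and res-6 — are resolved); releases res-3 and res-19


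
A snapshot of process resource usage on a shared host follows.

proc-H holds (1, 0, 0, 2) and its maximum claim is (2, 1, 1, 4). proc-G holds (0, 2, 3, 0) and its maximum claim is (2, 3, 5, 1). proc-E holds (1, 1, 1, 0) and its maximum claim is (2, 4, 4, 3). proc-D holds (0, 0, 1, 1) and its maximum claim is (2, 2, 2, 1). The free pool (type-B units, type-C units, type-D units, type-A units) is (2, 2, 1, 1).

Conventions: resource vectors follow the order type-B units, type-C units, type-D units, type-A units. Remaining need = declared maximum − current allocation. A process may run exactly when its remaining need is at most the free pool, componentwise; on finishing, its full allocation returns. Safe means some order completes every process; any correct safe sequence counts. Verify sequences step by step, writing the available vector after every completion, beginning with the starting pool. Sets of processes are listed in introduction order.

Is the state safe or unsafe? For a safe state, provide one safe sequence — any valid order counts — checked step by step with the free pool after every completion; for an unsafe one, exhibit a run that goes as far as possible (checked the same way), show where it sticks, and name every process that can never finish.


SAFE, for example via the order proc-D, proc-H, proc-G, proc-E.
Key observation: proc-D is the earliest step where a requested resource binds exactly: need (2, 2, 1, 0), pool (2, 2, 1, 1) at its turn.
Step-by-step check:
  pool = (2, 2, 1, 1)
  run proc-D (needs (2, 2, 1, 0), free (2, 2, 1, 1)); after release of (0, 0, 1, 1) the pool is (2, 2, 2, 2)
  run proc-H (needs (1, 1, 1, 2), free (2, 2, 2, 2)); after release of (1, 0, 0, 2) the pool is (3, 2, 2, 4)
  run proc-G (needs (2, 1, 2, 1), free (3, 2, 2, 4)); after release of (0, 2, 3, 0) the pool is (3, 4, 5, 4)
  run proc-E (needs (1, 3, 3, 3), free (3, 4, 5, 4)); after release of (1, 1, 1, 0) the pool is (4, 5, 6, 4)


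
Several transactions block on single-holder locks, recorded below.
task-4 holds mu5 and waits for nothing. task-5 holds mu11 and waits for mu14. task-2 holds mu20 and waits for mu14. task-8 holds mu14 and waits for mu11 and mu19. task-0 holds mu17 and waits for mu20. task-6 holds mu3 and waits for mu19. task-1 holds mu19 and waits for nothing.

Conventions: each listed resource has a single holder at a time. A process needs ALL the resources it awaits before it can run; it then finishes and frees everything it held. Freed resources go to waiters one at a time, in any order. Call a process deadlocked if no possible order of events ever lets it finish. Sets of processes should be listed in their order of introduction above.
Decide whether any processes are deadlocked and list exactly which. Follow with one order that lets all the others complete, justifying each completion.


Deadlocked set: task-5, task-2, task-8 and task-0.
Key observation: the knot is the closed ring of waits task-5 -> task-8 -> task-5; task-2 and task-0 wait into the deadlock from upstream.
The rest can finish in the order task-4, task-1, task-6.
Verifying each step:
  task-4: no waits; runs immediately, freeing mu5
  task-1: no waits; runs immediately, freeing mu19
  task-6 waits on mu19 — all released -> runs and releases mu3


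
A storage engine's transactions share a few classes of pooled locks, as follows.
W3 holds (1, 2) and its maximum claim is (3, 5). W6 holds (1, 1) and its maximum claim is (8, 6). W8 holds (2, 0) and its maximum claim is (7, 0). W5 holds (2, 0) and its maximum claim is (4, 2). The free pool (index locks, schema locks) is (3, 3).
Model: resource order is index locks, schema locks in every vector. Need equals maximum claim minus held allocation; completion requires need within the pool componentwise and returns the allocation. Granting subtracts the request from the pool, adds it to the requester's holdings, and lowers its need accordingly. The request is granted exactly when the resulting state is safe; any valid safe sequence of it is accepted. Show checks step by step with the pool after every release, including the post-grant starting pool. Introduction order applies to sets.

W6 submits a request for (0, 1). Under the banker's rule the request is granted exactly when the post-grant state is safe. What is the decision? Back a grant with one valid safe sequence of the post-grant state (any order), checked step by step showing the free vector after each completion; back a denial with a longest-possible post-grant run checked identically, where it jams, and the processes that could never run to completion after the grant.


DENY — the pretend-granted state is unsafe.
Key observation: no order helps: past W5, W8, the free pool tops out at (7, 2), below what each blocked process needs in schema locks.
On the post-grant state, W5, W8 is a maximal run — nothing extends it. Verifying each step:
  pool = (3, 2)
  W5: need (2, 2) fits (3, 2); releases (2, 0), pool now (5, 2)
  W8: need (5, 0) fits (5, 2); releases (2, 0), pool now (7, 2)
  W3 still needs (2, 3) but only (7, 2) is free — short on schema locks
  W6 still needs (7, 4) but only (7, 2) is free — short on schema locks
Had the request been granted, W3 and W6 could never finish.


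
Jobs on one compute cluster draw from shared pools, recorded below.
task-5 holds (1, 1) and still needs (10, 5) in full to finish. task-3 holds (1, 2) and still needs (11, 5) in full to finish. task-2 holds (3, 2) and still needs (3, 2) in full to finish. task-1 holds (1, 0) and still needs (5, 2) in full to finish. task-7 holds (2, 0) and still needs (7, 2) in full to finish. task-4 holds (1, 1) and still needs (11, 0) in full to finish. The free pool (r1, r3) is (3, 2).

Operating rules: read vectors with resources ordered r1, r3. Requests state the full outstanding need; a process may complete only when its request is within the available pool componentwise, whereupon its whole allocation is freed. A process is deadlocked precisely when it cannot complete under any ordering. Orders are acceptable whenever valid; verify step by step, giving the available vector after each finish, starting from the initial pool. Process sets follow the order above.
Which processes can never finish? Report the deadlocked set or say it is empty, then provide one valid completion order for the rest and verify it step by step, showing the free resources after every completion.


Deadlocked: task-5, task-3 and task-4.
Key observation: the wall is r1: completing task-2, task-1, task-7 brings the pool only to (9, 4), and all the rest need more.
A valid finishing order for the others: task-2, task-1, task-7. Verifying each step:
  pool = (3, 2)
  run task-2 (needs (3, 2), free (3, 2)); after release of (3, 2) the pool is (6, 4)
  run task-1 (needs (5, 2), free (6, 4)); after release of (1, 0) the pool is (7, 4)
  run task-7 (needs (7, 2), free (7, 4)); after release of (2, 0) the pool is (9, 4)
The stuck group stays short no matter what:
  task-5 cannot run: need (10, 5) vs free (9, 4) (insufficient r1 and r3)
  task-3 cannot run: need (11, 5) vs free (9, 4) (insufficient r1 and r3)
  task-4 cannot run: need (11, 0) vs free (9, 4) (insufficient r1)


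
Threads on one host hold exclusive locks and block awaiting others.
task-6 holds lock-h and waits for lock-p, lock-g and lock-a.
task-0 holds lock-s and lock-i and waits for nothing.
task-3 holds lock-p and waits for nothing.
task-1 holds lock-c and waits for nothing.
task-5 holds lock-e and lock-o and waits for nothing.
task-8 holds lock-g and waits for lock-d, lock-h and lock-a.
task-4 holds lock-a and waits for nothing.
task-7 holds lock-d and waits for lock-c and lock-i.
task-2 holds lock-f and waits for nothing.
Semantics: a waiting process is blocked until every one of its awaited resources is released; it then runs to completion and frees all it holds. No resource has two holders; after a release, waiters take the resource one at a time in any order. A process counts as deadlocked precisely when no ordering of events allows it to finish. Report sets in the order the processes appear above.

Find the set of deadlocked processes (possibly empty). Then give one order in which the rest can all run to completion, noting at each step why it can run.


Deadlocked: task-6 and task-8.
Key observation: nobody on the ring task-6 -> task-8 -> task-6 can start until another member finishes, which never happens; no other process is dragged down with it.
The rest can finish in the order task-0, task-5, task-1, task-7, task-3, task-4, task-2.
Verifying each step:
  task-0: no waits; runs immediately, freeing lock-s and lock-i
  task-5: no waits; runs immediately, freeing lock-e and lock-o
  task-1: no waits; runs immediately, freeing lock-c
  run task-7 (all its waits — lock-c and lock-i — are resolved); releases lock-d
  task-3: no waits; runs immediately, freeing lock-p
  task-4: no waits; runs immediately, freeing lock-a
  task-2: no waits; runs immediately, freeing lock-f


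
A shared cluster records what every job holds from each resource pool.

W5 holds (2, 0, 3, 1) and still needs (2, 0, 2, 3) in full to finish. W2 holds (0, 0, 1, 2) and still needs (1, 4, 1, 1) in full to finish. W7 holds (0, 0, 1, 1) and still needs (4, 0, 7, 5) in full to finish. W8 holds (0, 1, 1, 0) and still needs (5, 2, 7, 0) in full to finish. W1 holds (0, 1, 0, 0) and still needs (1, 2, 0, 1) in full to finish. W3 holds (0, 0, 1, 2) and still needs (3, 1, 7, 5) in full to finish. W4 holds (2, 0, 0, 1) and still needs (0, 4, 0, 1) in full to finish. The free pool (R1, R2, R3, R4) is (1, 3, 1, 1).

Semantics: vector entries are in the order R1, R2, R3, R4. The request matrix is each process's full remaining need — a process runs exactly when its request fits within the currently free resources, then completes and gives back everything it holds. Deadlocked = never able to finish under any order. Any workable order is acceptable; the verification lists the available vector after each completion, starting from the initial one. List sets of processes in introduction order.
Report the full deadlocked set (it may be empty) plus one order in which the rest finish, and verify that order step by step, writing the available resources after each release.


The deadlocked set is W7, W8 and W3.
Key observation: the pool after W1, W2, W4, W5 is (5, 4, 5, 5); every surviving request exceeds it in R3, so progress ends there.
The rest can finish in the order W1, W2, W4, W5. Check, step by step:
  pool = (1, 3, 1, 1)
  W1: need (1, 2, 0, 1) fits (1, 3, 1, 1); releases (0, 1, 0, 0), pool now (1, 4, 1, 1)
  W2: need (1, 4, 1, 1) fits (1, 4, 1, 1); releases (0, 0, 1, 2), pool now (1, 4, 2, 3)
  W4: need (0, 4, 0, 1) fits (1, 4, 2, 3); releases (2, 0, 0, 1), pool now (3, 4, 2, 4)
  W5: need (2, 0, 2, 3) fits (3, 4, 2, 4); releases (2, 0, 3, 1), pool now (5, 4, 5, 5)
The blocked processes can never fit:
  W7 still needs (4, 0, 7, 5) but only (5, 4, 5, 5) is free — short on R3
  W8 still needs (5, 2, 7, 0) but only (5, 4, 5, 5) is free — short on R3
  W3 still needs (3, 1, 7, 5) but only (5, 4, 5, 5) is free — short on R3


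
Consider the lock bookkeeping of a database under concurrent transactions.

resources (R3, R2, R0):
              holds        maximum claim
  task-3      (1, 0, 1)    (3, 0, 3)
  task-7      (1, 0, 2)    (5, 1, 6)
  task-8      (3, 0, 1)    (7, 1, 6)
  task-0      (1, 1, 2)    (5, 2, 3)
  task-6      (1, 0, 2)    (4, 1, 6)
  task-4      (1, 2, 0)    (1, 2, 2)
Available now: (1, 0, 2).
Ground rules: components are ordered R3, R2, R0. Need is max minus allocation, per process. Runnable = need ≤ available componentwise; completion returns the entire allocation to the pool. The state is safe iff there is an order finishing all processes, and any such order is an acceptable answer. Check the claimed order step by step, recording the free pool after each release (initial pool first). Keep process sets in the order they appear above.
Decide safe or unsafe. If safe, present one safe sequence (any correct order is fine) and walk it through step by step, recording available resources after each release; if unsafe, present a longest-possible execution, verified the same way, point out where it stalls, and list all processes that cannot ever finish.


UNSAFE — no complete ordering exists.
Key observation: after task-4, task-3 the pool peaks at (3, 2, 3), and each blocked process is short somewhere: task-7 on R3, R0; task-8 on R3, R0; task-0 on R3; task-6 on R0.
A maximal execution: task-4, task-3 — then nothing else fits. Verifying each step:
  pool = (1, 0, 2)
  run task-4 (needs (0, 0, 2), free (1, 0, 2)); after release of (1, 2, 0) the pool is (2, 2, 2)
  run task-3 (needs (2, 0, 2), free (2, 2, 2)); after release of (1, 0, 1) the pool is (3, 2, 3)
  blocked: task-7 wants (4, 1, 4), pool (3, 2, 3) — not enough R3 and R0
  blocked: task-8 wants (4, 1, 5), pool (3, 2, 3) — not enough R3 and R0
  blocked: task-0 wants (4, 1, 1), pool (3, 2, 3) — not enough R3
  blocked: task-6 wants (3, 1, 4), pool (3, 2, 3) — not enough R0
Processes that can never finish: task-7, task-8, task-0 and task-6.


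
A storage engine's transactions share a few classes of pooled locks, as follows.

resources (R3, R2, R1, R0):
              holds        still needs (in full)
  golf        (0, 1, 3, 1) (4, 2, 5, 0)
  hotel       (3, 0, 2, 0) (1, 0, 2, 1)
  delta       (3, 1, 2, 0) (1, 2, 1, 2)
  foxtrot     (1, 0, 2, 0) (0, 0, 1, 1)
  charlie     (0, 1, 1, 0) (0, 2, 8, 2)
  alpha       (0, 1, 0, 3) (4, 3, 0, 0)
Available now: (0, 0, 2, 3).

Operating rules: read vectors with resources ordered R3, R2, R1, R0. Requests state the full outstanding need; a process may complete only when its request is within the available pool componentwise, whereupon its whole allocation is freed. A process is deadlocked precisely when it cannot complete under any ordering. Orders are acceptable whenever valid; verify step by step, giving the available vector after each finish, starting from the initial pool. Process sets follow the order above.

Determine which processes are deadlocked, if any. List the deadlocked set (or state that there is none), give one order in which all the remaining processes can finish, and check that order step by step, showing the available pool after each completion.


The deadlocked set is golf, delta, charlie and alpha.
Key observation: after foxtrot, hotel complete, (4, 0, 6, 3) is the best the pool ever gets, yet each leftover process wants more R2.
The rest can finish in the order foxtrot, hotel. Step-by-step check:
  pool = (0, 0, 2, 3)
  foxtrot needs (0, 0, 1, 1) <= (0, 0, 2, 3) -> finishes; pool += (1, 0, 2, 0) = (1, 0, 4, 3)
  hotel needs (1, 0, 2, 1) <= (1, 0, 4, 3) -> finishes; pool += (3, 0, 2, 0) = (4, 0, 6, 3)
The blocked processes can never fit:
  golf still needs (4, 2, 5, 0) but only (4, 0, 6, 3) is free — short on R2
  delta still needs (1, 2, 1, 2) but only (4, 0, 6, 3) is free — short on R2
  charlie still needs (0, 2, 8, 2) but only (4, 0, 6, 3) is free — short on R2 and R1
  alpha still needs (4, 3, 0, 0) but only (4, 0, 6, 3) is free — short on R2


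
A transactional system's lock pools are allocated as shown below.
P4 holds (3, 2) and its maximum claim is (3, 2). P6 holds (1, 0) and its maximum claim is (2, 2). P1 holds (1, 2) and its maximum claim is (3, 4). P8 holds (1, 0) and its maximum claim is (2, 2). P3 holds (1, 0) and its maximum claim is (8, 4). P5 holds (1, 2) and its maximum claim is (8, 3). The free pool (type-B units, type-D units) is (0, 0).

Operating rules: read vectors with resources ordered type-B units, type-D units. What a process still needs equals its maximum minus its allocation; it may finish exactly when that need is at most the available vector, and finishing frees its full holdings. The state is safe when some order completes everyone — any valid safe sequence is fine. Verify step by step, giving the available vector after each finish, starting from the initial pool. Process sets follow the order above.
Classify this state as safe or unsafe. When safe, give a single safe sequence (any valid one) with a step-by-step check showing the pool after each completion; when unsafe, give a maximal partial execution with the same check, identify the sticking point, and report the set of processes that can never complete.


The state is UNSAFE.
Key observation: the pool after P4, P1, P6, P8 is (6, 4); every surviving request exceeds it in type-B units, so progress ends there.
The run P4, P1, P6, P8 cannot be extended any further. Walking it through:
  pool = (0, 0)
  P4: need (0, 0) fits (0, 0); releases (3, 2), pool now (3, 2)
  P1: need (2, 2) fits (3, 2); releases (1, 2), pool now (4, 4)
  P6: need (1, 2) fits (4, 4); releases (1, 0), pool now (5, 4)
  P8: need (1, 2) fits (5, 4); releases (1, 0), pool now (6, 4)
  P3 cannot run: need (7, 4) vs free (6, 4) (insufficient type-B units)
  P5 cannot run: need (7, 1) vs free (6, 4) (insufficient type-B units)
Permanently blocked: P3 and P5.


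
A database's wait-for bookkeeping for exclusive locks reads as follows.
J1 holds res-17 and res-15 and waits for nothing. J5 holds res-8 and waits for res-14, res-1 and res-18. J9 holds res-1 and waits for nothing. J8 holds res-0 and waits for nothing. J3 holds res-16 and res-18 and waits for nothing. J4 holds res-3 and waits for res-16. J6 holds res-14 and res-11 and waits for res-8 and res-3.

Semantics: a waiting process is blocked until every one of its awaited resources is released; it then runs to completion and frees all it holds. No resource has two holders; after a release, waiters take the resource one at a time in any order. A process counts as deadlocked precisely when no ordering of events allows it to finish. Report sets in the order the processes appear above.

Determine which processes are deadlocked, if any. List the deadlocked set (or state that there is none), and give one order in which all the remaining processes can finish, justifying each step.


Deadlocked: J5 and J6.
Key observation: along J5 -> J6 -> J5, each member waits on what the next one holds — a deadlock; no other process is dragged down with it.
One completion order for the rest: J9, J1, J3, J4, J8.
Step-by-step check:
  J9: no waits; runs immediately, freeing res-1
  J1: no waits; runs immediately, freeing res-17 and res-15
  J3: no waits; runs immediately, freeing res-16 and res-18
  J4: everything it awaited (res-16) is free; runs, freeing res-3
  J8: no waits; runs immediately, freeing res-0


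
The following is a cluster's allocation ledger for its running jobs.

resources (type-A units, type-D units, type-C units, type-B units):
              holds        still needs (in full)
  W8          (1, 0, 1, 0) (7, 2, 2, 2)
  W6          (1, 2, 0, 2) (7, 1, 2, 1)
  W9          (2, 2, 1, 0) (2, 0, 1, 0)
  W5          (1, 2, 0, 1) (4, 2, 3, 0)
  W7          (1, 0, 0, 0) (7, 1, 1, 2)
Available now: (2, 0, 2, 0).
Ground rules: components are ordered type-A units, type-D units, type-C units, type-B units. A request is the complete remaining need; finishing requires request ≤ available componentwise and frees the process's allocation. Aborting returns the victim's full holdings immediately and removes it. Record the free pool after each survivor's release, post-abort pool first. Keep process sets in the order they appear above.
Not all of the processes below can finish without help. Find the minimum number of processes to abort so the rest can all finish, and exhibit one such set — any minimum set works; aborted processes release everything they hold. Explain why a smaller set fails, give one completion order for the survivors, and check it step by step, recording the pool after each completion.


Abort W8 and W6.
Key observation: the deadlocked W7 becomes finishable only because W8 and W6 released (2, 2, 1, 2); it completes at step 3 below.
Why nothing smaller works — every single abort fails: W8 alone leaves W6 blocked (short on type-A units); W6 alone leaves W8 blocked (short on type-A units); W9 alone leaves W8 blocked (short on type-A units and type-B units); W5 alone leaves W8 blocked (short on type-A units and type-B units); W7 alone leaves W8 blocked (short on type-A units and type-B units).
Survivors finish in the order: W9, W5, W7. Check, step by step (pool after the aborts first):
  pool = (4, 2, 3, 2)
  run W9 (needs (2, 0, 1, 0), free (4, 2, 3, 2)); after release of (2, 2, 1, 0) the pool is (6, 4, 4, 2)
  run W5 (needs (4, 2, 3, 0), free (6, 4, 4, 2)); after release of (1, 2, 0, 1) the pool is (7, 6, 4, 3)
  run W7 (needs (7, 1, 1, 2), free (7, 6, 4, 3)); after release of (1, 0, 0, 0) the pool is (8, 6, 4, 3)


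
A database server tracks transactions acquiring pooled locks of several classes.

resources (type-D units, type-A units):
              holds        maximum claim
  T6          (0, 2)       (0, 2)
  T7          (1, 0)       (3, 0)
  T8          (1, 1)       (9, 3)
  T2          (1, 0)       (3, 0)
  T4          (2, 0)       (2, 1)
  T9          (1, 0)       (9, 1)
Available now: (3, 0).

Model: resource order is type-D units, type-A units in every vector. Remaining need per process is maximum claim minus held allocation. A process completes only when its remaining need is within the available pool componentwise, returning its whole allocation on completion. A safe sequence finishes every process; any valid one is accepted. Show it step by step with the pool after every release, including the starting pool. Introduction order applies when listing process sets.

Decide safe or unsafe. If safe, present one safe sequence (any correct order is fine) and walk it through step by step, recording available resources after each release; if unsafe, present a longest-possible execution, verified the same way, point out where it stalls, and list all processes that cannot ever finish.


UNSAFE.
Key observation: even finishing T6, T7, T4, T2 leaves just (7, 2) free — too little type-D units for any of the remaining processes.
A maximal execution: T6, T7, T4, T2 — then nothing else fits. Step-by-step check:
  pool = (3, 0)
  T6: need (0, 0) fits (3, 0); releases (0, 2), pool now (3, 2)
  T7: need (2, 0) fits (3, 2); releases (1, 0), pool now (4, 2)
  T4: need (0, 1) fits (4, 2); releases (2, 0), pool now (6, 2)
  T2: need (2, 0) fits (6, 2); releases (1, 0), pool now (7, 2)
  T8 still needs (8, 2) but only (7, 2) is free — short on type-D units
  T9 still needs (8, 1) but only (7, 2) is free — short on type-D units
Permanently blocked: T8 and T9.


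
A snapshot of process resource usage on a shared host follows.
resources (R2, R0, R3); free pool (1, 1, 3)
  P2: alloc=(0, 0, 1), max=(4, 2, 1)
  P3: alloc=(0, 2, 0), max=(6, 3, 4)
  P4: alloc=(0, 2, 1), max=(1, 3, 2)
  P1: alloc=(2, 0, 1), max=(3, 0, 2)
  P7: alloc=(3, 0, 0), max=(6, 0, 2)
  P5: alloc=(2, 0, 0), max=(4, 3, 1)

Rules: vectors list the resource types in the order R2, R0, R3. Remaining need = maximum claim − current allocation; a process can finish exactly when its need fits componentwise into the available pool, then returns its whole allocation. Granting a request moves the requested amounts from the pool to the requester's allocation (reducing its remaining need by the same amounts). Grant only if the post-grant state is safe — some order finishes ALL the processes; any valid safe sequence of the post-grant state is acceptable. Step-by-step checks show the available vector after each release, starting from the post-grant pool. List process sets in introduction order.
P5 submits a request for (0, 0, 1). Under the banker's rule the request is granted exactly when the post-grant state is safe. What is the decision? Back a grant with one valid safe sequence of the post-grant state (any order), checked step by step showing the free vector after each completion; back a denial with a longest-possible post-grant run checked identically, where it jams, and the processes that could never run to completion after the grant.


GRANT: granting preserves safety; a valid post-grant sequence is P4, P1, P5, P7, P2, P3.
Key observation: after the grant the pool drops to (1, 1, 2), which still lets P4 finish first and unwind the rest.
Verifying the post-grant state step by step:
  pool = (1, 1, 2)
  P4 needs (1, 1, 1) <= (1, 1, 2) -> finishes; pool += (0, 2, 1) = (1, 3, 3)
  P1 needs (1, 0, 1) <= (1, 3, 3) -> finishes; pool += (2, 0, 1) = (3, 3, 4)
  P5 needs (2, 3, 0) <= (3, 3, 4) -> finishes; pool += (2, 0, 1) = (5, 3, 5)
  P7 needs (3, 0, 2) <= (5, 3, 5) -> finishes; pool += (3, 0, 0) = (8, 3, 5)
  P2 needs (4, 2, 0) <= (8, 3, 5) -> finishes; pool += (0, 0, 1) = (8, 3, 6)
  P3 needs (6, 1, 4) <= (8, 3, 6) -> finishes; pool += (0, 2, 0) = (8, 5, 6)
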